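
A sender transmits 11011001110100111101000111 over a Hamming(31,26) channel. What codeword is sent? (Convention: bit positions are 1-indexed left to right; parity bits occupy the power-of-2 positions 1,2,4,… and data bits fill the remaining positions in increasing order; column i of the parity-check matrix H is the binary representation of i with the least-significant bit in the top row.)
Codeword c = d · G (mod 2), d = 11011001110100111101000111:
  c[0] = d·G[:,0] = (11011001110100111101000111)·(11011010101101010101010101) mod 2 = 1+1+0+1+1+0+0+0+1+0+0+1+0+0+0+1+0+1+0+1+0+0+0+1+0+1 mod 2 = 1
  c[1] = d·G[:,1] = (11011001110100111101000111)·(10110110011011001100110011) mod 2 = 1+0+0+1+0+0+0+0+0+1+0+0+0+0+0+0+1+1+0+0+0+0+0+0+1+1 mod 2 = 1
  c[2] = d·G[:,2] = (11011001110100111101000111)·(10000000000000000000000000) mod 2 = 1+0+0+0+0+0+0+0+0+0+0+0+0+0+0+0+0+0+0+0+0+0+0+0+0+0 mod 2 = 1
  c[3] = d·G[:,3] = (11011001110100111101000111)·(01110001111000111100001111) mod 2 = 0+1+0+1+0+0+0+1+1+1+0+0+0+0+1+1+1+1+0+0+0+0+0+1+1+1 mod 2 = 0
  c[4] = d·G[:,4] = (11011001110100111101000111)·(01000000000000000000000000) mod 2 = 0+1+0+0+0+0+0+0+0+0+0+0+0+0+0+0+0+0+0+0+0+0+0+0+0+0 mod 2 = 1
  c[5] = d·G[:,5] = (11011001110100111101000111)·(00100000000000000000000000) mod 2 = 0+0+0+0+0+0+0+0+0+0+0+0+0+0+0+0+0+0+0+0+0+0+0+0+0+0 mod 2 = 0
  c[6] = d·G[:,6] = (11011001110100111101000111)·(00010000000000000000000000) mod 2 = 0+0+0+1+0+0+0+0+0+0+0+0+0+0+0+0+0+0+0+0+0+0+0+0+0+0 mod 2 = 1
  c[7] = d·G[:,7] = (11011001110100111101000111)·(00001111111000000011111111) mod 2 = 0+0+0+0+1+0+0+1+1+1+0+0+0+0+0+0+0+0+0+1+0+0+0+1+1+1 mod 2 = 0
  c[8] = d·G[:,8] = (11011001110100111101000111)·(00001000000000000000000000) mod 2 = 0+0+0+0+1+0+0+0+0+0+0+0+0+0+0+0+0+0+0+0+0+0+0+0+0+0 mod 2 = 1
  c[9] = d·G[:,9] = (11011001110100111101000111)·(00000100000000000000000000) mod 2 = 0+0+0+0+0+0+0+0+0+0+0+0+0+0+0+0+0+0+0+0+0+0+0+0+0+0 mod 2 = 0
  c[10] = d·G[:,10] = (11011001110100111101000111)·(00000010000000000000000000) mod 2 = 0+0+0+0+0+0+0+0+0+0+0+0+0+0+0+0+0+0+0+0+0+0+0+0+0+0 mod 2 = 0
  c[11] = d·G[:,11] = (11011001110100111101000111)·(00000001000000000000000000) mod 2 = 0+0+0+0+0+0+0+1+0+0+0+0+0+0+0+0+0+0+0+0+0+0+0+0+0+0 mod 2 = 1
  c[12] = d·G[:,12] = (11011001110100111101000111)·(00000000100000000000000000) mod 2 = 0+0+0+0+0+0+0+0+1+0+0+0+0+0+0+0+0+0+0+0+0+0+0+0+0+0 mod 2 = 1
  c[13] = d·G[:,13] = (11011001110100111101000111)·(00000000010000000000000000) mod 2 = 0+0+0+0+0+0+0+0+0+1+0+0+0+0+0+0+0+0+0+0+0+0+0+0+0+0 mod 2 = 1
  c[14] = d·G[:,14] = (11011001110100111101000111)·(00000000001000000000000000) mod 2 = 0+0+0+0+0+0+0+0+0+0+0+0+0+0+0+0+0+0+0+0+0+0+0+0+0+0 mod 2 = 0
  c[15] = d·G[:,15] = (11011001110100111101000111)·(00000000000111111111111111) mod 2 = 0+0+0+0+0+0+0+0+0+0+0+1+0+0+1+1+1+1+0+1+0+0+0+1+1+1 mod 2 = 1
  c[16] = d·G[:,16] = (11011001110100111101000111)·(00000000000100000000000000) mod 2 = 0+0+0+0+0+0+0+0+0+0+0+1+0+0+0+0+0+0+0+0+0+0+0+0+0+0 mod 2 = 1
  c[17] = d·G[:,17] = (11011001110100111101000111)·(00000000000010000000000000) mod 2 = 0+0+0+0+0+0+0+0+0+0+0+0+0+0+0+0+0+0+0+0+0+0+0+0+0+0 mod 2 = 0
  c[18] = d·G[:,18] = (11011001110100111101000111)·(00000000000001000000000000) mod 2 = 0+0+0+0+0+0+0+0+0+0+0+0+0+0+0+0+0+0+0+0+0+0+0+0+0+0 mod 2 = 0
  c[19] = d·G[:,19] = (11011001110100111101000111)·(00000000000000100000000000) mod 2 = 0+0+0+0+0+0+0+0+0+0+0+0+0+0+1+0+0+0+0+0+0+0+0+0+0+0 mod 2 = 1
  c[20] = d·G[:,20] = (11011001110100111101000111)·(00000000000000010000000000) mod 2 = 0+0+0+0+0+0+0+0+0+0+0+0+0+0+0+1+0+0+0+0+0+0+0+0+0+0 mod 2 = 1
  c[21] = d·G[:,21] = (11011001110100111101000111)·(00000000000000001000000000) mod 2 = 0+0+0+0+0+0+0+0+0+0+0+0+0+0+0+0+1+0+0+0+0+0+0+0+0+0 mod 2 = 1
  c[22] = d·G[:,22] = (11011001110100111101000111)·(00000000000000000100000000) mod 2 = 0+0+0+0+0+0+0+0+0+0+0+0+0+0+0+0+0+1+0+0+0+0+0+0+0+0 mod 2 = 1
  c[23] = d·G[:,23] = (11011001110100111101000111)·(00000000000000000010000000) mod 2 = 0+0+0+0+0+0+0+0+0+0+0+0+0+0+0+0+0+0+0+0+0+0+0+0+0+0 mod 2 = 0
  c[24] = d·G[:,24] = (11011001110100111101000111)·(00000000000000000001000000) mod 2 = 0+0+0+0+0+0+0+0+0+0+0+0+0+0+0+0+0+0+0+1+0+0+0+0+0+0 mod 2 = 1
  c[25] = d·G[:,25] = (11011001110100111101000111)·(00000000000000000000100000) mod 2 = 0+0+0+0+0+0+0+0+0+0+0+0+0+0+0+0+0+0+0+0+0+0+0+0+0+0 mod 2 = 0
  c[26] = d·G[:,26] = (11011001110100111101000111)·(00000000000000000000010000) mod 2 = 0+0+0+0+0+0+0+0+0+0+0+0+0+0+0+0+0+0+0+0+0+0+0+0+0+0 mod 2 = 0
  c[27] = d·G[:,27] = (11011001110100111101000111)·(00000000000000000000001000) mod 2 = 0+0+0+0+0+0+0+0+0+0+0+0+0+0+0+0+0+0+0+0+0+0+0+0+0+0 mod 2 = 0
  c[28] = d·G[:,28] = (11011001110100111101000111)·(00000000000000000000000100) mod 2 = 0+0+0+0+0+0+0+0+0+0+0+0+0+0+0+0+0+0+0+0+0+0+0+1+0+0 mod 2 = 1
  c[29] = d·G[:,29] = (11011001110100111101000111)·(00000000000000000000000010) mod 2 = 0+0+0+0+0+0+0+0+0+0+0+0+0+0+0+0+0+0+0+0+0+0+0+0+1+0 mod 2 = 1
  c[30] = d·G[:,30] = (11011001110100111101000111)·(00000000000000000000000001) mod 2 = 0+0+0+0+0+0+0+0+0+0+0+0+0+0+0+0+0+0+0+0+0+0+0+0+0+1 mod 2 = 1
Codeword = 1110101010011101100111101000111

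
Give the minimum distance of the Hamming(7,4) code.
d_min = 3 (every single-error-correcting Hamming code has d_min = 3).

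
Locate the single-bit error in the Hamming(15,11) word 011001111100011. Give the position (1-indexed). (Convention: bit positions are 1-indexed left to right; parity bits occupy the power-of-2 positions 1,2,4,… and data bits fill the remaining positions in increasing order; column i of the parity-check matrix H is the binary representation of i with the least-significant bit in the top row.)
Syndrome s = H · r^T (mod 2), r = 011001111100011:
  s[0] = (101010101010101)·(011001111100011) mod 2 = 0+0+1+0+0+0+1+0+1+0+0+0+0+0+1 mod 2 = 0
  s[1] = (011001100110011)·(011001111100011) mod 2 = 0+1+1+0+0+1+1+0+0+1+0+0+0+1+1 mod 2 = 1
  s[2] = (000111100001111)·(011001111100011) mod 2 = 0+0+0+0+0+1+1+0+0+0+0+0+0+1+1 mod 2 = 0
  s[3] = (000000011111111)·(011001111100011) mod 2 = 0+0+0+0+0+0+0+1+1+1+0+0+0+1+1 mod 2 = 1
Syndrome = 0101
Column i of H is the binary representation of i, so the syndrome is the binary index of the flipped bit.
Read s = 0101 with s[0] as LSB: 0·2^0 + 1·2^1 + 0·2^2 + 1·2^3 = 10.
Error is at bit position 10.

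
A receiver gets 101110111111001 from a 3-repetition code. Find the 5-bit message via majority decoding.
Split into 3-bit blocks and majority-vote each:
  block 1 = 101: 2 ones, 1 zeros → 1
  block 2 = 110: 2 ones, 1 zeros → 1
  block 3 = 111: 3 ones, 0 zeros → 1
  block 4 = 111: 3 ones, 0 zeros → 1
  block 5 = 001: 1 ones, 2 zeros → 0
Decoded = 11110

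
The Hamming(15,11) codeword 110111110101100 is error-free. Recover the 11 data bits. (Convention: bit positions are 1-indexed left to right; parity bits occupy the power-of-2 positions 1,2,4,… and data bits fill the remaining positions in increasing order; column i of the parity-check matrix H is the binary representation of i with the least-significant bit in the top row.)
Parity bits occupy power-of-2 positions; data bits are at positions {3,5,6,7,9,10,11,12,13,14,15} (1-indexed).
Extract: c[3]=0 c[5]=1 c[6]=1 c[7]=1 c[9]=0 c[10]=1 c[11]=0 c[12]=1 c[13]=1 c[14]=0 c[15]=0
Data = 01110101100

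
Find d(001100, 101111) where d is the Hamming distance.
XOR = 100011, count of 1s = 3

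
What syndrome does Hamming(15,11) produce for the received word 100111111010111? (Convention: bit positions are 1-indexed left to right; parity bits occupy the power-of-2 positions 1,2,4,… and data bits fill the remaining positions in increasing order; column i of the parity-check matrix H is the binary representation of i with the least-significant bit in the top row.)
Syndrome s = H · r^T (mod 2), r = 100111111010111:
  s[0] = (101010101010101)·(100111111010111) mod 2 = 1+0+0+0+1+0+1+0+1+0+1+0+1+0+1 mod 2 = 1
  s[1] = (011001100110011)·(100111111010111) mod 2 = 0+0+0+0+0+1+1+0+0+0+1+0+0+1+1 mod 2 = 1
  s[2] = (000111100001111)·(100111111010111) mod 2 = 0+0+0+1+1+1+1+0+0+0+0+0+1+1+1 mod 2 = 1
  s[3] = (000000011111111)·(100111111010111) mod 2 = 0+0+0+0+0+0+0+1+1+0+1+0+1+1+1 mod 2 = 0
Syndrome = 1110
Non-zero syndrome: error at position 7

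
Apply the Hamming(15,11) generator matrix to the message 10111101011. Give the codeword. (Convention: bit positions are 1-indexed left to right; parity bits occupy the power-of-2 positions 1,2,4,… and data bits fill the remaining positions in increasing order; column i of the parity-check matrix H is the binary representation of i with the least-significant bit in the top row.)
Codeword c = d · G (mod 2), d = 10111101011:
  c[0] = d·G[:,0] = (10111101011)·(11011010101) mod 2 = 1+0+0+1+1+0+0+0+0+0+1 mod 2 = 0
  c[1] = d·G[:,1] = (10111101011)·(10110110011) mod 2 = 1+0+1+1+0+1+0+0+0+1+1 mod 2 = 0
  c[2] = d·G[:,2] = (10111101011)·(10000000000) mod 2 = 1+0+0+0+0+0+0+0+0+0+0 mod 2 = 1
  c[3] = d·G[:,3] = (10111101011)·(01110001111) mod 2 = 0+0+1+1+0+0+0+1+0+1+1 mod 2 = 1
  c[4] = d·G[:,4] = (10111101011)·(01000000000) mod 2 = 0+0+0+0+0+0+0+0+0+0+0 mod 2 = 0
  c[5] = d·G[:,5] = (10111101011)·(00100000000) mod 2 = 0+0+1+0+0+0+0+0+0+0+0 mod 2 = 1
  c[6] = d·G[:,6] = (10111101011)·(00010000000) mod 2 = 0+0+0+1+0+0+0+0+0+0+0 mod 2 = 1
  c[7] = d·G[:,7] = (10111101011)·(00001111111) mod 2 = 0+0+0+0+1+1+0+1+0+1+1 mod 2 = 1
  c[8] = d·G[:,8] = (10111101011)·(00001000000) mod 2 = 0+0+0+0+1+0+0+0+0+0+0 mod 2 = 1
  c[9] = d·G[:,9] = (10111101011)·(00000100000) mod 2 = 0+0+0+0+0+1+0+0+0+0+0 mod 2 = 1
  c[10] = d·G[:,10] = (10111101011)·(00000010000) mod 2 = 0+0+0+0+0+0+0+0+0+0+0 mod 2 = 0
  c[11] = d·G[:,11] = (10111101011)·(00000001000) mod 2 = 0+0+0+0+0+0+0+1+0+0+0 mod 2 = 1
  c[12] = d·G[:,12] = (10111101011)·(00000000100) mod 2 = 0+0+0+0+0+0+0+0+0+0+0 mod 2 = 0
  c[13] = d·G[:,13] = (10111101011)·(00000000010) mod 2 = 0+0+0+0+0+0+0+0+0+1+0 mod 2 = 1
  c[14] = d·G[:,14] = (10111101011)·(00000000001) mod 2 = 0+0+0+0+0+0+0+0+0+0+1 mod 2 = 1
Codeword = 001101111101011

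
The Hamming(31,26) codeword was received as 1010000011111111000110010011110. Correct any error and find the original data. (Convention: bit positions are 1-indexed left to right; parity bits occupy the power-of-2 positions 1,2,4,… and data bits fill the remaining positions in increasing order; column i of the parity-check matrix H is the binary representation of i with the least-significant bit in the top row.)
Syndrome s = H · r^T (mod 2), r = 1010000011111111000110010011110:
  s[0] = (1010101010101010101010101010101)·(1010000011111111000110010011110) mod 2 = 1+0+1+0+0+0+0+0+1+0+1+0+1+0+1+0+0+0+0+0+1+0+0+0+0+0+1+0+1+0+0 mod 2 = 1
  s[1] = (0110011001100110011001100110011)·(1010000011111111000110010011110) mod 2 = 0+0+1+0+0+0+0+0+0+1+1+0+0+1+1+0+0+0+0+0+0+0+0+0+0+0+1+0+0+1+0 mod 2 = 1
  s[2] = (0001111000011110000111100001111)·(1010000011111111000110010011110) mod 2 = 0+0+0+0+0+0+0+0+0+0+0+1+1+1+1+0+0+0+0+1+1+0+0+0+0+0+0+1+1+1+0 mod 2 = 1
  s[3] = (0000000111111110000000011111111)·(1010000011111111000110010011110) mod 2 = 0+0+0+0+0+0+0+0+1+1+1+1+1+1+1+0+0+0+0+0+0+0+0+1+0+0+1+1+1+1+0 mod 2 = 0
  s[4] = (0000000000000001111111111111111)·(1010000011111111000110010011110) mod 2 = 0+0+0+0+0+0+0+0+0+0+0+0+0+0+0+1+0+0+0+1+1+0+0+1+0+0+1+1+1+1+0 mod 2 = 0
Syndrome = 11100
Column 7 of H equals this syndrome → error at bit 7 (1-indexed).
Flip bit 7: 1010000011111111000110010011110 → 1010001011111111000110010011110
Extract data bits at positions {3,5,6,7,9,10,11,12,13,14,15,17,18,19,20,21,22,23,24,25,26,27,28,29,30,31}: 10011111111000110010011110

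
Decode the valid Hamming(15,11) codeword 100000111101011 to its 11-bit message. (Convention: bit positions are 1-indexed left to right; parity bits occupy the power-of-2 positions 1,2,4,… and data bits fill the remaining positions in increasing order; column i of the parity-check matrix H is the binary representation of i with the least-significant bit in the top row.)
Parity bits occupy power-of-2 positions; data bits are at positions {3,5,6,7,9,10,11,12,13,14,15} (1-indexed).
Extract: c[3]=0 c[5]=0 c[6]=0 c[7]=1 c[9]=1 c[10]=1 c[11]=0 c[12]=1 c[13]=0 c[14]=1 c[15]=1
Data = 00011101011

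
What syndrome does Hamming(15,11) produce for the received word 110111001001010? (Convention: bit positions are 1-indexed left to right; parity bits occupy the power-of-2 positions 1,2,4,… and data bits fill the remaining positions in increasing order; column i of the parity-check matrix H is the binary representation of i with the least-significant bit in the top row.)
Syndrome s = H · r^T (mod 2), r = 110111001001010:
  s[0] = (101010101010101)·(110111001001010) mod 2 = 1+0+0+0+1+0+0+0+1+0+0+0+0+0+0 mod 2 = 1
  s[1] = (011001100110011)·(110111001001010) mod 2 = 0+1+0+0+0+1+0+0+0+0+0+0+0+1+0 mod 2 = 1
  s[2] = (000111100001111)·(110111001001010) mod 2 = 0+0+0+1+1+1+0+0+0+0+0+1+0+1+0 mod 2 = 1
  s[3] = (000000011111111)·(110111001001010) mod 2 = 0+0+0+0+0+0+0+0+1+0+0+1+0+1+0 mod 2 = 1
Syndrome = 1111
Non-zero syndrome: error at position 15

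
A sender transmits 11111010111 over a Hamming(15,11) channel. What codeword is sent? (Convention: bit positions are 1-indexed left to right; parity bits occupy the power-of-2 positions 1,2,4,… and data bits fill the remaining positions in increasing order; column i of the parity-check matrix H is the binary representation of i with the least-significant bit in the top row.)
Codeword c = d · G (mod 2), d = 11111010111:
  c[0] = d·G[:,0] = (11111010111)·(11011010101) mod 2 = 1+1+0+1+1+0+1+0+1+0+1 mod 2 = 1
  c[1] = d·G[:,1] = (11111010111)·(10110110011) mod 2 = 1+0+1+1+0+0+1+0+0+1+1 mod 2 = 0
  c[2] = d·G[:,2] = (11111010111)·(10000000000) mod 2 = 1+0+0+0+0+0+0+0+0+0+0 mod 2 = 1
  c[3] = d·G[:,3] = (11111010111)·(01110001111) mod 2 = 0+1+1+1+0+0+0+0+1+1+1 mod 2 = 0
  c[4] = d·G[:,4] = (11111010111)·(01000000000) mod 2 = 0+1+0+0+0+0+0+0+0+0+0 mod 2 = 1
  c[5] = d·G[:,5] = (11111010111)·(00100000000) mod 2 = 0+0+1+0+0+0+0+0+0+0+0 mod 2 = 1
  c[6] = d·G[:,6] = (11111010111)·(00010000000) mod 2 = 0+0+0+1+0+0+0+0+0+0+0 mod 2 = 1
  c[7] = d·G[:,7] = (11111010111)·(00001111111) mod 2 = 0+0+0+0+1+0+1+0+1+1+1 mod 2 = 1
  c[8] = d·G[:,8] = (11111010111)·(00001000000) mod 2 = 0+0+0+0+1+0+0+0+0+0+0 mod 2 = 1
  c[9] = d·G[:,9] = (11111010111)·(00000100000) mod 2 = 0+0+0+0+0+0+0+0+0+0+0 mod 2 = 0
  c[10] = d·G[:,10] = (11111010111)·(00000010000) mod 2 = 0+0+0+0+0+0+1+0+0+0+0 mod 2 = 1
  c[11] = d·G[:,11] = (11111010111)·(00000001000) mod 2 = 0+0+0+0+0+0+0+0+0+0+0 mod 2 = 0
  c[12] = d·G[:,12] = (11111010111)·(00000000100) mod 2 = 0+0+0+0+0+0+0+0+1+0+0 mod 2 = 1
  c[13] = d·G[:,13] = (11111010111)·(00000000010) mod 2 = 0+0+0+0+0+0+0+0+0+1+0 mod 2 = 1
  c[14] = d·G[:,14] = (11111010111)·(00000000001) mod 2 = 0+0+0+0+0+0+0+0+0+0+1 mod 2 = 1
Codeword = 101011111010111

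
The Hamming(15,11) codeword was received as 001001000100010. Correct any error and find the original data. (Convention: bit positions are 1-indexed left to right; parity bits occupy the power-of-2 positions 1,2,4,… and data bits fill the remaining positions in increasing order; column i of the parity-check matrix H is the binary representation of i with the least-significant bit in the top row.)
Syndrome s = H · r^T (mod 2), r = 001001000100010:
  s[0] = (101010101010101)·(001001000100010) mod 2 = 0+0+1+0+0+0+0+0+0+0+0+0+0+0+0 mod 2 = 1
  s[1] = (011001100110011)·(001001000100010) mod 2 = 0+0+1+0+0+1+0+0+0+1+0+0+0+1+0 mod 2 = 0
  s[2] = (000111100001111)·(001001000100010) mod 2 = 0+0+0+0+0+1+0+0+0+0+0+0+0+1+0 mod 2 = 0
  s[3] = (000000011111111)·(001001000100010) mod 2 = 0+0+0+0+0+0+0+0+0+1+0+0+0+1+0 mod 2 = 0
Syndrome = 1000
Column 1 of H equals this syndrome → error at bit 1 (1-indexed).
Flip bit 1: 001001000100010 → 101001000100010
Extract data bits at positions {3,5,6,7,9,10,11,12,13,14,15}: 10100100010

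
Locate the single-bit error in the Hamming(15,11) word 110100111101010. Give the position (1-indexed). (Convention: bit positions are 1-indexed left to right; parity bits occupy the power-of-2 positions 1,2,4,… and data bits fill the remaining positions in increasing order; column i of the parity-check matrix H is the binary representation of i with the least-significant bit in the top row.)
Syndrome s = H · r^T (mod 2), r = 110100111101010:
  s[0] = (101010101010101)·(110100111101010) mod 2 = 1+0+0+0+0+0+1+0+1+0+0+0+0+0+0 mod 2 = 1
  s[1] = (011001100110011)·(110100111101010) mod 2 = 0+1+0+0+0+0+1+0+0+1+0+0+0+1+0 mod 2 = 0
  s[2] = (000111100001111)·(110100111101010) mod 2 = 0+0+0+1+0+0+1+0+0+0+0+1+0+1+0 mod 2 = 0
  s[3] = (000000011111111)·(110100111101010) mod 2 = 0+0+0+0+0+0+0+1+1+1+0+1+0+1+0 mod 2 = 1
Syndrome = 1001
Column i of H is the binary representation of i, so the syndrome is the binary index of the flipped bit.
Read s = 1001 with s[0] as LSB: 1·2^0 + 0·2^1 + 0·2^2 + 1·2^3 = 9.
Error is at bit position 9.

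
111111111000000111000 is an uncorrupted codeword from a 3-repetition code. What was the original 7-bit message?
Split into 3-bit blocks: 111 111 111 000 000 111 000
Data = 1110010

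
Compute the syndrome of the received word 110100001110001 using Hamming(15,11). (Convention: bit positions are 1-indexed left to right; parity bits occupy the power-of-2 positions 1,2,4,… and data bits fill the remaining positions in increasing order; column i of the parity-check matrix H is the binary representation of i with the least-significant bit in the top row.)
Syndrome s = H · r^T (mod 2), r = 110100001110001:
  s[0] = (101010101010101)·(110100001110001) mod 2 = 1+0+0+0+0+0+0+0+1+0+1+0+0+0+1 mod 2 = 0
  s[1] = (011001100110011)·(110100001110001) mod 2 = 0+1+0+0+0+0+0+0+0+1+1+0+0+0+1 mod 2 = 0
  s[2] = (000111100001111)·(110100001110001) mod 2 = 0+0+0+1+0+0+0+0+0+0+0+0+0+0+1 mod 2 = 0
  s[3] = (000000011111111)·(110100001110001) mod 2 = 0+0+0+0+0+0+0+0+1+1+1+0+0+0+1 mod 2 = 0
Syndrome = 0000
s = 0: no error detected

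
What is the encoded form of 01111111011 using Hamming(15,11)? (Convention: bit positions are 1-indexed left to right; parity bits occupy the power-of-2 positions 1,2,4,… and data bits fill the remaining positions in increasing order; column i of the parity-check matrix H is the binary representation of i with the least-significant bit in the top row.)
Codeword c = d · G (mod 2), d = 01111111011:
  c[0] = d·G[:,0] = (01111111011)·(11011010101) mod 2 = 0+1+0+1+1+0+1+0+0+0+1 mod 2 = 1
  c[1] = d·G[:,1] = (01111111011)·(10110110011) mod 2 = 0+0+1+1+0+1+1+0+0+1+1 mod 2 = 0
  c[2] = d·G[:,2] = (01111111011)·(10000000000) mod 2 = 0+0+0+0+0+0+0+0+0+0+0 mod 2 = 0
  c[3] = d·G[:,3] = (01111111011)·(01110001111) mod 2 = 0+1+1+1+0+0+0+1+0+1+1 mod 2 = 0
  c[4] = d·G[:,4] = (01111111011)·(01000000000) mod 2 = 0+1+0+0+0+0+0+0+0+0+0 mod 2 = 1
  c[5] = d·G[:,5] = (01111111011)·(00100000000) mod 2 = 0+0+1+0+0+0+0+0+0+0+0 mod 2 = 1
  c[6] = d·G[:,6] = (01111111011)·(00010000000) mod 2 = 0+0+0+1+0+0+0+0+0+0+0 mod 2 = 1
  c[7] = d·G[:,7] = (01111111011)·(00001111111) mod 2 = 0+0+0+0+1+1+1+1+0+1+1 mod 2 = 0
  c[8] = d·G[:,8] = (01111111011)·(00001000000) mod 2 = 0+0+0+0+1+0+0+0+0+0+0 mod 2 = 1
  c[9] = d·G[:,9] = (01111111011)·(00000100000) mod 2 = 0+0+0+0+0+1+0+0+0+0+0 mod 2 = 1
  c[10] = d·G[:,10] = (01111111011)·(00000010000) mod 2 = 0+0+0+0+0+0+1+0+0+0+0 mod 2 = 1
  c[11] = d·G[:,11] = (01111111011)·(00000001000) mod 2 = 0+0+0+0+0+0+0+1+0+0+0 mod 2 = 1
  c[12] = d·G[:,12] = (01111111011)·(00000000100) mod 2 = 0+0+0+0+0+0+0+0+0+0+0 mod 2 = 0
  c[13] = d·G[:,13] = (01111111011)·(00000000010) mod 2 = 0+0+0+0+0+0+0+0+0+1+0 mod 2 = 1
  c[14] = d·G[:,14] = (01111111011)·(00000000001) mod 2 = 0+0+0+0+0+0+0+0+0+0+1 mod 2 = 1
Codeword = 100011101111011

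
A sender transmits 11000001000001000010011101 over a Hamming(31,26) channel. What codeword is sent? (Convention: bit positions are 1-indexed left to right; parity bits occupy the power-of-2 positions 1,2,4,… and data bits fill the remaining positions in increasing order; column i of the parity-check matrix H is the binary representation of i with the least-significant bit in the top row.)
Codeword c = d · G (mod 2), d = 11000001000001000010011101:
  c[0] = d·G[:,0] = (11000001000001000010011101)·(11011010101101010101010101) mod 2 = 1+1+0+0+0+0+0+0+0+0+0+0+0+1+0+0+0+0+0+0+0+1+0+1+0+1 mod 2 = 0
  c[1] = d·G[:,1] = (11000001000001000010011101)·(10110110011011001100110011) mod 2 = 1+0+0+0+0+0+0+0+0+0+0+0+0+1+0+0+0+0+0+0+0+1+0+0+0+1 mod 2 = 0
  c[2] = d·G[:,2] = (11000001000001000010011101)·(10000000000000000000000000) mod 2 = 1+0+0+0+0+0+0+0+0+0+0+0+0+0+0+0+0+0+0+0+0+0+0+0+0+0 mod 2 = 1
  c[3] = d·G[:,3] = (11000001000001000010011101)·(01110001111000111100001111) mod 2 = 0+1+0+0+0+0+0+1+0+0+0+0+0+0+0+0+0+0+0+0+0+0+1+1+0+1 mod 2 = 1
  c[4] = d·G[:,4] = (11000001000001000010011101)·(01000000000000000000000000) mod 2 = 0+1+0+0+0+0+0+0+0+0+0+0+0+0+0+0+0+0+0+0+0+0+0+0+0+0 mod 2 = 1
  c[5] = d·G[:,5] = (11000001000001000010011101)·(00100000000000000000000000) mod 2 = 0+0+0+0+0+0+0+0+0+0+0+0+0+0+0+0+0+0+0+0+0+0+0+0+0+0 mod 2 = 0
  c[6] = d·G[:,6] = (11000001000001000010011101)·(00010000000000000000000000) mod 2 = 0+0+0+0+0+0+0+0+0+0+0+0+0+0+0+0+0+0+0+0+0+0+0+0+0+0 mod 2 = 0
  c[7] = d·G[:,7] = (11000001000001000010011101)·(00001111111000000011111111) mod 2 = 0+0+0+0+0+0+0+1+0+0+0+0+0+0+0+0+0+0+1+0+0+1+1+1+0+1 mod 2 = 0
  c[8] = d·G[:,8] = (11000001000001000010011101)·(00001000000000000000000000) mod 2 = 0+0+0+0+0+0+0+0+0+0+0+0+0+0+0+0+0+0+0+0+0+0+0+0+0+0 mod 2 = 0
  c[9] = d·G[:,9] = (11000001000001000010011101)·(00000100000000000000000000) mod 2 = 0+0+0+0+0+0+0+0+0+0+0+0+0+0+0+0+0+0+0+0+0+0+0+0+0+0 mod 2 = 0
  c[10] = d·G[:,10] = (11000001000001000010011101)·(00000010000000000000000000) mod 2 = 0+0+0+0+0+0+0+0+0+0+0+0+0+0+0+0+0+0+0+0+0+0+0+0+0+0 mod 2 = 0
  c[11] = d·G[:,11] = (11000001000001000010011101)·(00000001000000000000000000) mod 2 = 0+0+0+0+0+0+0+1+0+0+0+0+0+0+0+0+0+0+0+0+0+0+0+0+0+0 mod 2 = 1
  c[12] = d·G[:,12] = (11000001000001000010011101)·(00000000100000000000000000) mod 2 = 0+0+0+0+0+0+0+0+0+0+0+0+0+0+0+0+0+0+0+0+0+0+0+0+0+0 mod 2 = 0
  c[13] = d·G[:,13] = (11000001000001000010011101)·(00000000010000000000000000) mod 2 = 0+0+0+0+0+0+0+0+0+0+0+0+0+0+0+0+0+0+0+0+0+0+0+0+0+0 mod 2 = 0
  c[14] = d·G[:,14] = (11000001000001000010011101)·(00000000001000000000000000) mod 2 = 0+0+0+0+0+0+0+0+0+0+0+0+0+0+0+0+0+0+0+0+0+0+0+0+0+0 mod 2 = 0
  c[15] = d·G[:,15] = (11000001000001000010011101)·(00000000000111111111111111) mod 2 = 0+0+0+0+0+0+0+0+0+0+0+0+0+1+0+0+0+0+1+0+0+1+1+1+0+1 mod 2 = 0
  c[16] = d·G[:,16] = (11000001000001000010011101)·(00000000000100000000000000) mod 2 = 0+0+0+0+0+0+0+0+0+0+0+0+0+0+0+0+0+0+0+0+0+0+0+0+0+0 mod 2 = 0
  c[17] = d·G[:,17] = (11000001000001000010011101)·(00000000000010000000000000) mod 2 = 0+0+0+0+0+0+0+0+0+0+0+0+0+0+0+0+0+0+0+0+0+0+0+0+0+0 mod 2 = 0
  c[18] = d·G[:,18] = (11000001000001000010011101)·(00000000000001000000000000) mod 2 = 0+0+0+0+0+0+0+0+0+0+0+0+0+1+0+0+0+0+0+0+0+0+0+0+0+0 mod 2 = 1
  c[19] = d·G[:,19] = (11000001000001000010011101)·(00000000000000100000000000) mod 2 = 0+0+0+0+0+0+0+0+0+0+0+0+0+0+0+0+0+0+0+0+0+0+0+0+0+0 mod 2 = 0
  c[20] = d·G[:,20] = (11000001000001000010011101)·(00000000000000010000000000) mod 2 = 0+0+0+0+0+0+0+0+0+0+0+0+0+0+0+0+0+0+0+0+0+0+0+0+0+0 mod 2 = 0
  c[21] = d·G[:,21] = (11000001000001000010011101)·(00000000000000001000000000) mod 2 = 0+0+0+0+0+0+0+0+0+0+0+0+0+0+0+0+0+0+0+0+0+0+0+0+0+0 mod 2 = 0
  c[22] = d·G[:,22] = (11000001000001000010011101)·(00000000000000000100000000) mod 2 = 0+0+0+0+0+0+0+0+0+0+0+0+0+0+0+0+0+0+0+0+0+0+0+0+0+0 mod 2 = 0
  c[23] = d·G[:,23] = (11000001000001000010011101)·(00000000000000000010000000) mod 2 = 0+0+0+0+0+0+0+0+0+0+0+0+0+0+0+0+0+0+1+0+0+0+0+0+0+0 mod 2 = 1
  c[24] = d·G[:,24] = (11000001000001000010011101)·(00000000000000000001000000) mod 2 = 0+0+0+0+0+0+0+0+0+0+0+0+0+0+0+0+0+0+0+0+0+0+0+0+0+0 mod 2 = 0
  c[25] = d·G[:,25] = (11000001000001000010011101)·(00000000000000000000100000) mod 2 = 0+0+0+0+0+0+0+0+0+0+0+0+0+0+0+0+0+0+0+0+0+0+0+0+0+0 mod 2 = 0
  c[26] = d·G[:,26] = (11000001000001000010011101)·(00000000000000000000010000) mod 2 = 0+0+0+0+0+0+0+0+0+0+0+0+0+0+0+0+0+0+0+0+0+1+0+0+0+0 mod 2 = 1
  c[27] = d·G[:,27] = (11000001000001000010011101)·(00000000000000000000001000) mod 2 = 0+0+0+0+0+0+0+0+0+0+0+0+0+0+0+0+0+0+0+0+0+0+1+0+0+0 mod 2 = 1
  c[28] = d·G[:,28] = (11000001000001000010011101)·(00000000000000000000000100) mod 2 = 0+0+0+0+0+0+0+0+0+0+0+0+0+0+0+0+0+0+0+0+0+0+0+1+0+0 mod 2 = 1
  c[29] = d·G[:,29] = (11000001000001000010011101)·(00000000000000000000000010) mod 2 = 0+0+0+0+0+0+0+0+0+0+0+0+0+0+0+0+0+0+0+0+0+0+0+0+0+0 mod 2 = 0
  c[30] = d·G[:,30] = (11000001000001000010011101)·(00000000000000000000000001) mod 2 = 0+0+0+0+0+0+0+0+0+0+0+0+0+0+0+0+0+0+0+0+0+0+0+0+0+1 mod 2 = 1
Codeword = 0011100000010000001000010011101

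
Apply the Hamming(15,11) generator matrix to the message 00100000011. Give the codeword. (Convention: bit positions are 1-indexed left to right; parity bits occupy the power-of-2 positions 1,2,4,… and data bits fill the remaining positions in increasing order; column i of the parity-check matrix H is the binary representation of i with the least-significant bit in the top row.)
Codeword c = d · G (mod 2), d = 00100000011:
  c[0] = d·G[:,0] = (00100000011)·(11011010101) mod 2 = 0+0+0+0+0+0+0+0+0+0+1 mod 2 = 1
  c[1] = d·G[:,1] = (00100000011)·(10110110011) mod 2 = 0+0+1+0+0+0+0+0+0+1+1 mod 2 = 1
  c[2] = d·G[:,2] = (00100000011)·(10000000000) mod 2 = 0+0+0+0+0+0+0+0+0+0+0 mod 2 = 0
  c[3] = d·G[:,3] = (00100000011)·(01110001111) mod 2 = 0+0+1+0+0+0+0+0+0+1+1 mod 2 = 1
  c[4] = d·G[:,4] = (00100000011)·(01000000000) mod 2 = 0+0+0+0+0+0+0+0+0+0+0 mod 2 = 0
  c[5] = d·G[:,5] = (00100000011)·(00100000000) mod 2 = 0+0+1+0+0+0+0+0+0+0+0 mod 2 = 1
  c[6] = d·G[:,6] = (00100000011)·(00010000000) mod 2 = 0+0+0+0+0+0+0+0+0+0+0 mod 2 = 0
  c[7] = d·G[:,7] = (00100000011)·(00001111111) mod 2 = 0+0+0+0+0+0+0+0+0+1+1 mod 2 = 0
  c[8] = d·G[:,8] = (00100000011)·(00001000000) mod 2 = 0+0+0+0+0+0+0+0+0+0+0 mod 2 = 0
  c[9] = d·G[:,9] = (00100000011)·(00000100000) mod 2 = 0+0+0+0+0+0+0+0+0+0+0 mod 2 = 0
  c[10] = d·G[:,10] = (00100000011)·(00000010000) mod 2 = 0+0+0+0+0+0+0+0+0+0+0 mod 2 = 0
  c[11] = d·G[:,11] = (00100000011)·(00000001000) mod 2 = 0+0+0+0+0+0+0+0+0+0+0 mod 2 = 0
  c[12] = d·G[:,12] = (00100000011)·(00000000100) mod 2 = 0+0+0+0+0+0+0+0+0+0+0 mod 2 = 0
  c[13] = d·G[:,13] = (00100000011)·(00000000010) mod 2 = 0+0+0+0+0+0+0+0+0+1+0 mod 2 = 1
  c[14] = d·G[:,14] = (00100000011)·(00000000001) mod 2 = 0+0+0+0+0+0+0+0+0+0+1 mod 2 = 1
Codeword = 110101000000011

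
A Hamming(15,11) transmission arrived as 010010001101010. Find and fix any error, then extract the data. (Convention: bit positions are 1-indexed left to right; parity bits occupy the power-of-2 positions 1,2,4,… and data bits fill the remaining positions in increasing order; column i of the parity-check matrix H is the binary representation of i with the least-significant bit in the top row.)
Syndrome s = H · r^T (mod 2), r = 010010001101010:
  s[0] = (101010101010101)·(010010001101010) mod 2 = 0+0+0+0+1+0+0+0+1+0+0+0+0+0+0 mod 2 = 0
  s[1] = (011001100110011)·(010010001101010) mod 2 = 0+1+0+0+0+0+0+0+0+1+0+0+0+1+0 mod 2 = 1
  s[2] = (000111100001111)·(010010001101010) mod 2 = 0+0+0+0+1+0+0+0+0+0+0+1+0+1+0 mod 2 = 1
  s[3] = (000000011111111)·(010010001101010) mod 2 = 0+0+0+0+0+0+0+0+1+1+0+1+0+1+0 mod 2 = 0
Syndrome = 0110
Column 6 of H equals this syndrome → error at bit 6 (1-indexed).
Flip bit 6: 010010001101010 → 010011001101010
Extract data bits at positions {3,5,6,7,9,10,11,12,13,14,15}: 01101101010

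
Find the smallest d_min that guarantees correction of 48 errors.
Correcting t errors requires d_min ≥ 2t + 1 = 2·48 + 1 = 97.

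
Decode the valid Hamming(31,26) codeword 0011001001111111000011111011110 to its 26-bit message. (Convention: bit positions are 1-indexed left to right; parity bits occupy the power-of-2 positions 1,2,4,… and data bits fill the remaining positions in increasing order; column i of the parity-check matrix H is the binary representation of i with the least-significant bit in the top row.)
Parity bits occupy power-of-2 positions; data bits are at positions {3,5,6,7,9,10,11,12,13,14,15,17,18,19,20,21,22,23,24,25,26,27,28,29,30,31} (1-indexed).
Extract: c[3]=1 c[5]=0 c[6]=0 c[7]=1 c[9]=0 c[10]=1 c[11]=1 c[12]=1 c[13]=1 c[14]=1 c[15]=1 c[17]=0 c[18]=0 c[19]=0 c[20]=0 c[21]=1 c[22]=1 c[23]=1 c[24]=1 c[25]=1 c[26]=0 c[27]=1 c[28]=1 c[29]=1 c[30]=1 c[31]=0
Data = 10010111111000011111011110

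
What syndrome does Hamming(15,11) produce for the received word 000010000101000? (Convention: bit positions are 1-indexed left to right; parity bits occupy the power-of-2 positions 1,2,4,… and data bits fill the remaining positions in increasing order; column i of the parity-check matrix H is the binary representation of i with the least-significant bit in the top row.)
Syndrome s = H · r^T (mod 2), r = 000010000101000:
  s[0] = (101010101010101)·(000010000101000) mod 2 = 0+0+0+0+1+0+0+0+0+0+0+0+0+0+0 mod 2 = 1
  s[1] = (011001100110011)·(000010000101000) mod 2 = 0+0+0+0+0+0+0+0+0+1+0+0+0+0+0 mod 2 = 1
  s[2] = (000111100001111)·(000010000101000) mod 2 = 0+0+0+0+1+0+0+0+0+0+0+1+0+0+0 mod 2 = 0
  s[3] = (000000011111111)·(000010000101000) mod 2 = 0+0+0+0+0+0+0+0+0+1+0+1+0+0+0 mod 2 = 0
Syndrome = 1100
Non-zero syndrome: error at position 3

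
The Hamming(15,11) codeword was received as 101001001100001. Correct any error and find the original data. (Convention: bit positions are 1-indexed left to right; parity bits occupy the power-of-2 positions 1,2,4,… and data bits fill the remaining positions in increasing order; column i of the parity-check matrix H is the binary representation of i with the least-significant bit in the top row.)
Syndrome s = H · r^T (mod 2), r = 101001001100001:
  s[0] = (101010101010101)·(101001001100001) mod 2 = 1+0+1+0+0+0+0+0+1+0+0+0+0+0+1 mod 2 = 0
  s[1] = (011001100110011)·(101001001100001) mod 2 = 0+0+1+0+0+1+0+0+0+1+0+0+0+0+1 mod 2 = 0
  s[2] = (000111100001111)·(101001001100001) mod 2 = 0+0+0+0+0+1+0+0+0+0+0+0+0+0+1 mod 2 = 0
  s[3] = (000000011111111)·(101001001100001) mod 2 = 0+0+0+0+0+0+0+0+1+1+0+0+0+0+1 mod 2 = 1
Syndrome = 0001
Column 8 of H equals this syndrome → error at bit 8 (1-indexed).
Flip bit 8: 101001001100001 → 101001011100001
Extract data bits at positions {3,5,6,7,9,10,11,12,13,14,15}: 10101100001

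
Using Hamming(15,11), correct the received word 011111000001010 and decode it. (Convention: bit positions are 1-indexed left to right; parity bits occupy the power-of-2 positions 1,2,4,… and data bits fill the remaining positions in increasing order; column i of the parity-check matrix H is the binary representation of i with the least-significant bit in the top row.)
Syndrome s = H · r^T (mod 2), r = 011111000001010:
  s[0] = (101010101010101)·(011111000001010) mod 2 = 0+0+1+0+1+0+0+0+0+0+0+0+0+0+0 mod 2 = 0
  s[1] = (011001100110011)·(011111000001010) mod 2 = 0+1+1+0+0+1+0+0+0+0+0+0+0+1+0 mod 2 = 0
  s[2] = (000111100001111)·(011111000001010) mod 2 = 0+0+0+1+1+1+0+0+0+0+0+1+0+1+0 mod 2 = 1
  s[3] = (000000011111111)·(011111000001010) mod 2 = 0+0+0+0+0+0+0+0+0+0+0+1+0+1+0 mod 2 = 0
Syndrome = 0010
Column 4 of H equals this syndrome → error at bit 4 (1-indexed).
Flip bit 4: 011111000001010 → 011011000001010
Extract data bits at positions {3,5,6,7,9,10,11,12,13,14,15}: 11100001010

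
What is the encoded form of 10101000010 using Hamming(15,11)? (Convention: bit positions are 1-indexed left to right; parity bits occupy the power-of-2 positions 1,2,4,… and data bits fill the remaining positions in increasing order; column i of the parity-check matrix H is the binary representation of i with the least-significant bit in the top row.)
Codeword c = d · G (mod 2), d = 10101000010:
  c[0] = d·G[:,0] = (10101000010)·(11011010101) mod 2 = 1+0+0+0+1+0+0+0+0+0+0 mod 2 = 0
  c[1] = d·G[:,1] = (10101000010)·(10110110011) mod 2 = 1+0+1+0+0+0+0+0+0+1+0 mod 2 = 1
  c[2] = d·G[:,2] = (10101000010)·(10000000000) mod 2 = 1+0+0+0+0+0+0+0+0+0+0 mod 2 = 1
  c[3] = d·G[:,3] = (10101000010)·(01110001111) mod 2 = 0+0+1+0+0+0+0+0+0+1+0 mod 2 = 0
  c[4] = d·G[:,4] = (10101000010)·(01000000000) mod 2 = 0+0+0+0+0+0+0+0+0+0+0 mod 2 = 0
  c[5] = d·G[:,5] = (10101000010)·(00100000000) mod 2 = 0+0+1+0+0+0+0+0+0+0+0 mod 2 = 1
  c[6] = d·G[:,6] = (10101000010)·(00010000000) mod 2 = 0+0+0+0+0+0+0+0+0+0+0 mod 2 = 0
  c[7] = d·G[:,7] = (10101000010)·(00001111111) mod 2 = 0+0+0+0+1+0+0+0+0+1+0 mod 2 = 0
  c[8] = d·G[:,8] = (10101000010)·(00001000000) mod 2 = 0+0+0+0+1+0+0+0+0+0+0 mod 2 = 1
  c[9] = d·G[:,9] = (10101000010)·(00000100000) mod 2 = 0+0+0+0+0+0+0+0+0+0+0 mod 2 = 0
  c[10] = d·G[:,10] = (10101000010)·(00000010000) mod 2 = 0+0+0+0+0+0+0+0+0+0+0 mod 2 = 0
  c[11] = d·G[:,11] = (10101000010)·(00000001000) mod 2 = 0+0+0+0+0+0+0+0+0+0+0 mod 2 = 0
  c[12] = d·G[:,12] = (10101000010)·(00000000100) mod 2 = 0+0+0+0+0+0+0+0+0+0+0 mod 2 = 0
  c[13] = d·G[:,13] = (10101000010)·(00000000010) mod 2 = 0+0+0+0+0+0+0+0+0+1+0 mod 2 = 1
  c[14] = d·G[:,14] = (10101000010)·(00000000001) mod 2 = 0+0+0+0+0+0+0+0+0+0+0 mod 2 = 0
Codeword = 011001001000010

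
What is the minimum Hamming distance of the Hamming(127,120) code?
d_min = 3 (every single-error-correcting Hamming code has d_min = 3).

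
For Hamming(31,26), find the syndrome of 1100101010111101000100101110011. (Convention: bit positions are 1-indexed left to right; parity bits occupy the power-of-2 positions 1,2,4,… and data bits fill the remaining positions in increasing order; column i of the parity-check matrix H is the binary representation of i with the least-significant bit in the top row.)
Syndrome s = H · r^T (mod 2), r = 1100101010111101000100101110011:
  s[0] = (1010101010101010101010101010101)·(1100101010111101000100101110011) mod 2 = 1+0+0+0+1+0+1+0+1+0+1+0+1+0+0+0+0+0+0+0+0+0+1+0+1+0+1+0+0+0+1 mod 2 = 0
  s[1] = (0110011001100110011001100110011)·(1100101010111101000100101110011) mod 2 = 0+1+0+0+0+0+1+0+0+0+1+0+0+1+0+0+0+0+0+0+0+0+1+0+0+1+1+0+0+1+1 mod 2 = 1
  s[2] = (0001111000011110000111100001111)·(1100101010111101000100101110011) mod 2 = 0+0+0+0+1+0+1+0+0+0+0+1+1+1+0+0+0+0+0+1+0+0+1+0+0+0+0+0+0+1+1 mod 2 = 1
  s[3] = (0000000111111110000000011111111)·(1100101010111101000100101110011) mod 2 = 0+0+0+0+0+0+0+0+1+0+1+1+1+1+0+0+0+0+0+0+0+0+0+0+1+1+1+0+0+1+1 mod 2 = 0
  s[4] = (0000000000000001111111111111111)·(1100101010111101000100101110011) mod 2 = 0+0+0+0+0+0+0+0+0+0+0+0+0+0+0+1+0+0+0+1+0+0+1+0+1+1+1+0+0+1+1 mod 2 = 0
Syndrome = 01100
Non-zero syndrome: error at position 6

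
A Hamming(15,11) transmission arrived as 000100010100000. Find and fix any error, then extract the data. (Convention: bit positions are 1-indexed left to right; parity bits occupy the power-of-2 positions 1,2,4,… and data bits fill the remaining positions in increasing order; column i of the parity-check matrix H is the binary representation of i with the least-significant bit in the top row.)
Syndrome s = H · r^T (mod 2), r = 000100010100000:
  s[0] = (101010101010101)·(000100010100000) mod 2 = 0+0+0+0+0+0+0+0+0+0+0+0+0+0+0 mod 2 = 0
  s[1] = (011001100110011)·(000100010100000) mod 2 = 0+0+0+0+0+0+0+0+0+1+0+0+0+0+0 mod 2 = 1
  s[2] = (000111100001111)·(000100010100000) mod 2 = 0+0+0+1+0+0+0+0+0+0+0+0+0+0+0 mod 2 = 1
  s[3] = (000000011111111)·(000100010100000) mod 2 = 0+0+0+0+0+0+0+1+0+1+0+0+0+0+0 mod 2 = 0
Syndrome = 0110
Column 6 of H equals this syndrome → error at bit 6 (1-indexed).
Flip bit 6: 000100010100000 → 000101010100000
Extract data bits at positions {3,5,6,7,9,10,11,12,13,14,15}: 00100100000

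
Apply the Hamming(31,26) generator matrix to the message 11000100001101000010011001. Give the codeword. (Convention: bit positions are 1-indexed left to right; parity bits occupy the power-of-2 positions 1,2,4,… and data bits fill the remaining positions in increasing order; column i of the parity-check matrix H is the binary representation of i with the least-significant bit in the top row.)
Codeword c = d · G (mod 2), d = 11000100001101000010011001:
  c[0] = d·G[:,0] = (11000100001101000010011001)·(11011010101101010101010101) mod 2 = 1+1+0+0+0+0+0+0+0+0+1+1+0+1+0+0+0+0+0+0+0+1+0+0+0+1 mod 2 = 1
  c[1] = d·G[:,1] = (11000100001101000010011001)·(10110110011011001100110011) mod 2 = 1+0+0+0+0+1+0+0+0+0+1+0+0+1+0+0+0+0+0+0+0+1+0+0+0+1 mod 2 = 0
  c[2] = d·G[:,2] = (11000100001101000010011001)·(10000000000000000000000000) mod 2 = 1+0+0+0+0+0+0+0+0+0+0+0+0+0+0+0+0+0+0+0+0+0+0+0+0+0 mod 2 = 1
  c[3] = d·G[:,3] = (11000100001101000010011001)·(01110001111000111100001111) mod 2 = 0+1+0+0+0+0+0+0+0+0+1+0+0+0+0+0+0+0+0+0+0+0+1+0+0+1 mod 2 = 0
  c[4] = d·G[:,4] = (11000100001101000010011001)·(01000000000000000000000000) mod 2 = 0+1+0+0+0+0+0+0+0+0+0+0+0+0+0+0+0+0+0+0+0+0+0+0+0+0 mod 2 = 1
  c[5] = d·G[:,5] = (11000100001101000010011001)·(00100000000000000000000000) mod 2 = 0+0+0+0+0+0+0+0+0+0+0+0+0+0+0+0+0+0+0+0+0+0+0+0+0+0 mod 2 = 0
  c[6] = d·G[:,6] = (11000100001101000010011001)·(00010000000000000000000000) mod 2 = 0+0+0+0+0+0+0+0+0+0+0+0+0+0+0+0+0+0+0+0+0+0+0+0+0+0 mod 2 = 0
  c[7] = d·G[:,7] = (11000100001101000010011001)·(00001111111000000011111111) mod 2 = 0+0+0+0+0+1+0+0+0+0+1+0+0+0+0+0+0+0+1+0+0+1+1+0+0+1 mod 2 = 0
  c[8] = d·G[:,8] = (11000100001101000010011001)·(00001000000000000000000000) mod 2 = 0+0+0+0+0+0+0+0+0+0+0+0+0+0+0+0+0+0+0+0+0+0+0+0+0+0 mod 2 = 0
  c[9] = d·G[:,9] = (11000100001101000010011001)·(00000100000000000000000000) mod 2 = 0+0+0+0+0+1+0+0+0+0+0+0+0+0+0+0+0+0+0+0+0+0+0+0+0+0 mod 2 = 1
  c[10] = d·G[:,10] = (11000100001101000010011001)·(00000010000000000000000000) mod 2 = 0+0+0+0+0+0+0+0+0+0+0+0+0+0+0+0+0+0+0+0+0+0+0+0+0+0 mod 2 = 0
  c[11] = d·G[:,11] = (11000100001101000010011001)·(00000001000000000000000000) mod 2 = 0+0+0+0+0+0+0+0+0+0+0+0+0+0+0+0+0+0+0+0+0+0+0+0+0+0 mod 2 = 0
  c[12] = d·G[:,12] = (11000100001101000010011001)·(00000000100000000000000000) mod 2 = 0+0+0+0+0+0+0+0+0+0+0+0+0+0+0+0+0+0+0+0+0+0+0+0+0+0 mod 2 = 0
  c[13] = d·G[:,13] = (11000100001101000010011001)·(00000000010000000000000000) mod 2 = 0+0+0+0+0+0+0+0+0+0+0+0+0+0+0+0+0+0+0+0+0+0+0+0+0+0 mod 2 = 0
  c[14] = d·G[:,14] = (11000100001101000010011001)·(00000000001000000000000000) mod 2 = 0+0+0+0+0+0+0+0+0+0+1+0+0+0+0+0+0+0+0+0+0+0+0+0+0+0 mod 2 = 1
  c[15] = d·G[:,15] = (11000100001101000010011001)·(00000000000111111111111111) mod 2 = 0+0+0+0+0+0+0+0+0+0+0+1+0+1+0+0+0+0+1+0+0+1+1+0+0+1 mod 2 = 0
  c[16] = d·G[:,16] = (11000100001101000010011001)·(00000000000100000000000000) mod 2 = 0+0+0+0+0+0+0+0+0+0+0+1+0+0+0+0+0+0+0+0+0+0+0+0+0+0 mod 2 = 1
  c[17] = d·G[:,17] = (11000100001101000010011001)·(00000000000010000000000000) mod 2 = 0+0+0+0+0+0+0+0+0+0+0+0+0+0+0+0+0+0+0+0+0+0+0+0+0+0 mod 2 = 0
  c[18] = d·G[:,18] = (11000100001101000010011001)·(00000000000001000000000000) mod 2 = 0+0+0+0+0+0+0+0+0+0+0+0+0+1+0+0+0+0+0+0+0+0+0+0+0+0 mod 2 = 1
  c[19] = d·G[:,19] = (11000100001101000010011001)·(00000000000000100000000000) mod 2 = 0+0+0+0+0+0+0+0+0+0+0+0+0+0+0+0+0+0+0+0+0+0+0+0+0+0 mod 2 = 0
  c[20] = d·G[:,20] = (11000100001101000010011001)·(00000000000000010000000000) mod 2 = 0+0+0+0+0+0+0+0+0+0+0+0+0+0+0+0+0+0+0+0+0+0+0+0+0+0 mod 2 = 0
  c[21] = d·G[:,21] = (11000100001101000010011001)·(00000000000000001000000000) mod 2 = 0+0+0+0+0+0+0+0+0+0+0+0+0+0+0+0+0+0+0+0+0+0+0+0+0+0 mod 2 = 0
  c[22] = d·G[:,22] = (11000100001101000010011001)·(00000000000000000100000000) mod 2 = 0+0+0+0+0+0+0+0+0+0+0+0+0+0+0+0+0+0+0+0+0+0+0+0+0+0 mod 2 = 0
  c[23] = d·G[:,23] = (11000100001101000010011001)·(00000000000000000010000000) mod 2 = 0+0+0+0+0+0+0+0+0+0+0+0+0+0+0+0+0+0+1+0+0+0+0+0+0+0 mod 2 = 1
  c[24] = d·G[:,24] = (11000100001101000010011001)·(00000000000000000001000000) mod 2 = 0+0+0+0+0+0+0+0+0+0+0+0+0+0+0+0+0+0+0+0+0+0+0+0+0+0 mod 2 = 0
  c[25] = d·G[:,25] = (11000100001101000010011001)·(00000000000000000000100000) mod 2 = 0+0+0+0+0+0+0+0+0+0+0+0+0+0+0+0+0+0+0+0+0+0+0+0+0+0 mod 2 = 0
  c[26] = d·G[:,26] = (11000100001101000010011001)·(00000000000000000000010000) mod 2 = 0+0+0+0+0+0+0+0+0+0+0+0+0+0+0+0+0+0+0+0+0+1+0+0+0+0 mod 2 = 1
  c[27] = d·G[:,27] = (11000100001101000010011001)·(00000000000000000000001000) mod 2 = 0+0+0+0+0+0+0+0+0+0+0+0+0+0+0+0+0+0+0+0+0+0+1+0+0+0 mod 2 = 1
  c[28] = d·G[:,28] = (11000100001101000010011001)·(00000000000000000000000100) mod 2 = 0+0+0+0+0+0+0+0+0+0+0+0+0+0+0+0+0+0+0+0+0+0+0+0+0+0 mod 2 = 0
  c[29] = d·G[:,29] = (11000100001101000010011001)·(00000000000000000000000010) mod 2 = 0+0+0+0+0+0+0+0+0+0+0+0+0+0+0+0+0+0+0+0+0+0+0+0+0+0 mod 2 = 0
  c[30] = d·G[:,30] = (11000100001101000010011001)·(00000000000000000000000001) mod 2 = 0+0+0+0+0+0+0+0+0+0+0+0+0+0+0+0+0+0+0+0+0+0+0+0+0+1 mod 2 = 1
Codeword = 1010100001000010101000010011001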